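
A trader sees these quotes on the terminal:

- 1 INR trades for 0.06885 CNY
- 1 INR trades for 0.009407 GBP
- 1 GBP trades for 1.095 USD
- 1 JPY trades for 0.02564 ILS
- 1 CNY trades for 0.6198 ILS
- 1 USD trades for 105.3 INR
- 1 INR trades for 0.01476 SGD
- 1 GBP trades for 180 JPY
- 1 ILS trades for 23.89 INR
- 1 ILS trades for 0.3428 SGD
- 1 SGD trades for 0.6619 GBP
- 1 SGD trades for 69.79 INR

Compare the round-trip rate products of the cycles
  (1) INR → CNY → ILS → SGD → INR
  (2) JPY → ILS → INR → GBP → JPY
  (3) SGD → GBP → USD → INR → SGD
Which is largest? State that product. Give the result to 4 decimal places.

(1) 0.06885 × 0.6198 × 0.3428 × 69.79 = 1.02091
(2) 0.02564 × 23.89 × 0.009407 × 180 = 1.03719
(3) 0.6619 × 1.095 × 105.3 × 0.01476 = 1.12647
Highest is cycle (3) at 1.1265 (>1, arbitrage).

1.1265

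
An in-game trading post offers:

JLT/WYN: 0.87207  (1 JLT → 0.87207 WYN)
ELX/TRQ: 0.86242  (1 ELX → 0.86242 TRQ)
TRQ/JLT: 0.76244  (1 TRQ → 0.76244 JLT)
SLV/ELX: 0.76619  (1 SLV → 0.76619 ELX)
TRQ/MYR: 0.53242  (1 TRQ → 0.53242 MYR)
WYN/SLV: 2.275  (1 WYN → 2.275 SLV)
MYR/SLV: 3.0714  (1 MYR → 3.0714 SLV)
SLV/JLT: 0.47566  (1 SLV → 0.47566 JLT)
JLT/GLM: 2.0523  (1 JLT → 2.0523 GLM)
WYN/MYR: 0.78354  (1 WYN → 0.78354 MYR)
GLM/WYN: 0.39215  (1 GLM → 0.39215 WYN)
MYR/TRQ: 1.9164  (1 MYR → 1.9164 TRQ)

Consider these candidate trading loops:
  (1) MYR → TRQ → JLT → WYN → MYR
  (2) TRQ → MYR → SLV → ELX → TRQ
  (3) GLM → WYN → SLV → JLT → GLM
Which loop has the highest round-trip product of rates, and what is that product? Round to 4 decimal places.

1.0806

(1) 1.9164 × 0.76244 × 0.87207 × 0.78354 = 0.99840
(2) 0.53242 × 3.0714 × 0.76619 × 0.86242 = 1.08055
(3) 0.39215 × 2.275 × 0.47566 × 2.0523 = 0.87091
Highest is cycle (2) at 1.0806 (>1, arbitrage).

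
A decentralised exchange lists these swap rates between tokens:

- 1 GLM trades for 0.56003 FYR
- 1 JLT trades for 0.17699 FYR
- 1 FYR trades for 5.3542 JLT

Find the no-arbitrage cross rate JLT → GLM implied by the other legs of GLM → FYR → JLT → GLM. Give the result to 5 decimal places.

0.33350

Known legs of the cycle: 0.56003 × 5.3542 = 2.998512626
For no arbitrage the full-cycle product must be 1, so the missing rate is 1 / 2.998512626 ≈ 0.3334987.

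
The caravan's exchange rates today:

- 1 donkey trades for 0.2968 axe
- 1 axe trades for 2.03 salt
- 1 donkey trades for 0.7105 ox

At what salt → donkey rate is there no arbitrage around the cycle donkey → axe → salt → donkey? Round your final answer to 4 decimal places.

1.6597

Known legs of the cycle: 0.2968 × 2.03 = 0.602504
For no arbitrage the full-cycle product must be 1, so the missing rate is 1 / 0.602504 ≈ 1.659740.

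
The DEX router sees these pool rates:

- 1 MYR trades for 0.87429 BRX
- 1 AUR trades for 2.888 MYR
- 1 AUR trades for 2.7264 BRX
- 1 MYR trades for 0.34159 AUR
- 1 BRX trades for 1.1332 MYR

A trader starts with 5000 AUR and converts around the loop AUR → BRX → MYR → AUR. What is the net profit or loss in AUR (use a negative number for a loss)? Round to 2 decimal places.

5000 AUR × 2.7264 = 13632 BRX
13632 BRX × 1.1332 = 15447.7824 MYR
15447.7824 MYR × 0.34159 = 5276.807990016 AUR
Net change: 5276.807990016 − 5000 = 276.807990016 AUR

276.81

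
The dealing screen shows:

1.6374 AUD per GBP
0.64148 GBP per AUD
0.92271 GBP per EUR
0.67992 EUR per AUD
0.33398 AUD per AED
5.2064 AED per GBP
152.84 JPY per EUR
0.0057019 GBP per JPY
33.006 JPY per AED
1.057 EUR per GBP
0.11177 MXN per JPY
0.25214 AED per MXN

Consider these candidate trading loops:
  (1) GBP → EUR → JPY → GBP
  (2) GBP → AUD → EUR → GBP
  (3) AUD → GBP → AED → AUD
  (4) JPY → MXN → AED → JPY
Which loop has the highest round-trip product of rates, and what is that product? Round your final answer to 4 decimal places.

(1) 1.057 × 152.84 × 0.0057019 = 0.92115
(2) 1.6374 × 0.67992 × 0.92271 = 1.02725
(3) 0.64148 × 5.2064 × 0.33398 = 1.11543
(4) 0.11177 × 0.25214 × 33.006 = 0.93016
Highest is cycle (3) at 1.1154 (>1, arbitrage).

1.1154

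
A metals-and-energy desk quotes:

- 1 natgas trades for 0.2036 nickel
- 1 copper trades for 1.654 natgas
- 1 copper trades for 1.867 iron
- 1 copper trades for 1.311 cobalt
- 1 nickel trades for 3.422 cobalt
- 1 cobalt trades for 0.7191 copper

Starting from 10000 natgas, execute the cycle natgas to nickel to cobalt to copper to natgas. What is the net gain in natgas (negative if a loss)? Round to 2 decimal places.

10000 natgas × 0.2036 = 2036 nickel
2036 nickel × 3.422 = 6967.192 cobalt
6967.192 cobalt × 0.7191 = 5010.1077672 copper
5010.1077672 copper × 1.654 = 8286.7182469488 natgas
Net change: 8286.7182469488 − 10000 = -1713.2817530512 natgas

-1713.28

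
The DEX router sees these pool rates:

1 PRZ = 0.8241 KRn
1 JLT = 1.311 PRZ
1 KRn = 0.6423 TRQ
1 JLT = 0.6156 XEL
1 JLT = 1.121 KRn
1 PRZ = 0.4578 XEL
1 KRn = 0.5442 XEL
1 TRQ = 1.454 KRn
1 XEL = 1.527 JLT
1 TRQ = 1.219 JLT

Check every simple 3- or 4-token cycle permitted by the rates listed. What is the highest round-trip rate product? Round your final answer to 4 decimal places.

KRn→XEL→JLT→KRn: 0.5442 × 1.527 × 1.121 = 0.93154
XEL→JLT→PRZ→XEL: 1.527 × 1.311 × 0.4578 = 0.91647
KRn→XEL→JLT→PRZ→KRn: 0.5442 × 1.527 × 1.311 × 0.8241 = 0.89780
KRn→TRQ→JLT→KRn: 0.6423 × 1.219 × 1.121 = 0.87770
KRn→TRQ→JLT→PRZ→KRn: 0.6423 × 1.219 × 1.311 × 0.8241 = 0.84591
Maximum is KRn→XEL→JLT→KRn at 0.9315; no arbitrage — every cycle loses value.

0.9315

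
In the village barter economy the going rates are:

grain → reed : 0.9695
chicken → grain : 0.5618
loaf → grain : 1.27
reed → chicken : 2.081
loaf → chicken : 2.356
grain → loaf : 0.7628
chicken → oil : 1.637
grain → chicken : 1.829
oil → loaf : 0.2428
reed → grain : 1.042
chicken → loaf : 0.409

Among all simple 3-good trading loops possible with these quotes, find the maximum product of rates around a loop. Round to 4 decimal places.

1.1334

grain→reed→chicken→grain: 0.9695 × 2.081 × 0.5618 = 1.13345
grain→loaf→chicken→grain: 0.7628 × 2.356 × 0.5618 = 1.00964
grain→chicken→loaf→grain: 1.829 × 0.409 × 1.27 = 0.95004
oil→loaf→chicken→oil: 0.2428 × 2.356 × 1.637 = 0.93642
Maximum is grain→reed→chicken→grain at 1.1334; arbitrage exists.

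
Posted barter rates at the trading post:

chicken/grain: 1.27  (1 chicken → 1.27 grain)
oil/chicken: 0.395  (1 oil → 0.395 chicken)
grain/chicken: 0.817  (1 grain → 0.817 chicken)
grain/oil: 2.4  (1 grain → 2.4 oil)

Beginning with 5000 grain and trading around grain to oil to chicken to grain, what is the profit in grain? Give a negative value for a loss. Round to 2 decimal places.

1019.80

5000 grain × 2.4 = 12000 oil
12000 oil × 0.395 = 4740 chicken
4740 chicken × 1.27 = 6019.8 grain
Net change: 6019.8 − 5000 = 1019.8 grain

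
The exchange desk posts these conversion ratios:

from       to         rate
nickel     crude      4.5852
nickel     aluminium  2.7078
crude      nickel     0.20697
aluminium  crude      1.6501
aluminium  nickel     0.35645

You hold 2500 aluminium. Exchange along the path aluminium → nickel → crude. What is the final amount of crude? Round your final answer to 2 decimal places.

4085.99

2500 aluminium × 0.35645 = 891.125 nickel
891.125 nickel × 4.5852 = 4085.98635 crude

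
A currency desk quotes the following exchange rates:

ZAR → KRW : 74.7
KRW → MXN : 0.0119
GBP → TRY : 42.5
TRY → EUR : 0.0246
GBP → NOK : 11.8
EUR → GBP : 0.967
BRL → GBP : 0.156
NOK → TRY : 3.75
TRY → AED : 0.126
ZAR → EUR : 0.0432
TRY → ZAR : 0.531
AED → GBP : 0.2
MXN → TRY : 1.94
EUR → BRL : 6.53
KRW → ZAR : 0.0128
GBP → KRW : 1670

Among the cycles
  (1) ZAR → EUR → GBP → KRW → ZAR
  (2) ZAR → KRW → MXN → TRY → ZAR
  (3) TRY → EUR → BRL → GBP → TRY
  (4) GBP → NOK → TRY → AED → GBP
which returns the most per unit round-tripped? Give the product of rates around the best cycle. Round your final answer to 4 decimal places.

1.1151

(1) 0.0432 × 0.967 × 1670 × 0.0128 = 0.89297
(2) 74.7 × 0.0119 × 1.94 × 0.531 = 0.91572
(3) 0.0246 × 6.53 × 0.156 × 42.5 = 1.06503
(4) 11.8 × 3.75 × 0.126 × 0.2 = 1.11510
Highest is cycle (4) at 1.1151 (>1, arbitrage).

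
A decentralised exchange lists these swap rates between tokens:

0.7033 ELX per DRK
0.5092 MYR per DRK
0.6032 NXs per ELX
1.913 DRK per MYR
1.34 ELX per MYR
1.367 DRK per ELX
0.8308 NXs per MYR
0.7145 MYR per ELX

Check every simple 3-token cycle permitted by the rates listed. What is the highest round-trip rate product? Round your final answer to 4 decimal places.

DRK→ELX→MYR→DRK: 0.7033 × 0.7145 × 1.913 = 0.96130
DRK→MYR→ELX→DRK: 0.5092 × 1.34 × 1.367 = 0.93274
Maximum is DRK→ELX→MYR→DRK at 0.9613; no arbitrage — every cycle loses value.

0.9613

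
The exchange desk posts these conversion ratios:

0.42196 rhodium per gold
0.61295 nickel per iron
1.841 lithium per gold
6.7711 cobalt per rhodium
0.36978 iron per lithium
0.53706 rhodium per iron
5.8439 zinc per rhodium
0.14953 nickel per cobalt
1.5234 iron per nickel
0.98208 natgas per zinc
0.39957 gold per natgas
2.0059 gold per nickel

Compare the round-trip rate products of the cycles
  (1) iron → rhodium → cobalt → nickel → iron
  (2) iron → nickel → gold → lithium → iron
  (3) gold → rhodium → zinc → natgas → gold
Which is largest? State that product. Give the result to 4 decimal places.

0.9676

(1) 0.53706 × 6.7711 × 0.14953 × 1.5234 = 0.82837
(2) 0.61295 × 2.0059 × 1.841 × 0.36978 = 0.83701
(3) 0.42196 × 5.8439 × 0.98208 × 0.39957 = 0.96764
Highest is cycle (3) at 0.9676 (≤1, no arbitrage).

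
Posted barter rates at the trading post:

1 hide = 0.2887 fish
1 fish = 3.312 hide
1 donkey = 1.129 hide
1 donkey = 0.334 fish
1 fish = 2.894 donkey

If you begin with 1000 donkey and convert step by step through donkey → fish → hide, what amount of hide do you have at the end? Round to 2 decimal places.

1000 donkey × 0.334 = 334 fish
334 fish × 3.312 = 1106.208 hide

1106.21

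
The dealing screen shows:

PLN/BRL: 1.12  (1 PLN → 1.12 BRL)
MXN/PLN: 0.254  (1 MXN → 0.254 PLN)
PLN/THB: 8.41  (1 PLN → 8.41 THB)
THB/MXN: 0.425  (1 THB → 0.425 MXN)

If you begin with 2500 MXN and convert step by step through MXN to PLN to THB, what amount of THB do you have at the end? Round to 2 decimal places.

5340.35

2500 MXN × 0.254 = 635 PLN
635 PLN × 8.41 = 5340.35 THB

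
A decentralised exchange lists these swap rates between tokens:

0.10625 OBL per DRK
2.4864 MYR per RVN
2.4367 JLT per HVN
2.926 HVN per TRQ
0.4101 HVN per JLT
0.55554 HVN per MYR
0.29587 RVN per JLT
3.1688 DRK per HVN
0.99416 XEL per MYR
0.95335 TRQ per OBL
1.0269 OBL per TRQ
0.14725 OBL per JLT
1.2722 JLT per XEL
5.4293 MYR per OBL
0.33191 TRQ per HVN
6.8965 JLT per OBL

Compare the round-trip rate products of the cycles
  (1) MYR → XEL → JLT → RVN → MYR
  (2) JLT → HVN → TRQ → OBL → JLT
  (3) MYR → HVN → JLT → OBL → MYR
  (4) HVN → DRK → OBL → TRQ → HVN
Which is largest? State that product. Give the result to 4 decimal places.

1.0822

(1) 0.99416 × 1.2722 × 0.29587 × 2.4864 = 0.93043
(2) 0.4101 × 0.33191 × 1.0269 × 6.8965 = 0.96398
(3) 0.55554 × 2.4367 × 0.14725 × 5.4293 = 1.08222
(4) 3.1688 × 0.10625 × 0.95335 × 2.926 = 0.93918
Highest is cycle (3) at 1.0822 (>1, arbitrage).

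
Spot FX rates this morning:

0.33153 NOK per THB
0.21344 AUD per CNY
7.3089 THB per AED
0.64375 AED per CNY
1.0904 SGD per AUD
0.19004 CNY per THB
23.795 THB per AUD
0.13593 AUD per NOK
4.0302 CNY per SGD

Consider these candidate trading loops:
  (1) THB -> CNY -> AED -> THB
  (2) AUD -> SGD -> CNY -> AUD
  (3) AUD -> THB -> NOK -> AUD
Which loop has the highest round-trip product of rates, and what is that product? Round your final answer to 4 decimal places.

(1) 0.19004 × 0.64375 × 7.3089 = 0.89416
(2) 1.0904 × 4.0302 × 0.21344 = 0.93797
(3) 23.795 × 0.33153 × 0.13593 = 1.07232
Highest is cycle (3) at 1.0723 (>1, arbitrage).

1.0723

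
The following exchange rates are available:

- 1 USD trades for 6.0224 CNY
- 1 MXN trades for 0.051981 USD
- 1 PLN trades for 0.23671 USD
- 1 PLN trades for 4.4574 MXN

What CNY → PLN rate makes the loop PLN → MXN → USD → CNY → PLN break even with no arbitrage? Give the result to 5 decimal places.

Known legs of the cycle: 4.4574 × 0.051981 × 6.0224 = 1.39539073885056
For no arbitrage the full-cycle product must be 1, so the missing rate is 1 / 1.39539073885056 ≈ 0.7166451.

0.71665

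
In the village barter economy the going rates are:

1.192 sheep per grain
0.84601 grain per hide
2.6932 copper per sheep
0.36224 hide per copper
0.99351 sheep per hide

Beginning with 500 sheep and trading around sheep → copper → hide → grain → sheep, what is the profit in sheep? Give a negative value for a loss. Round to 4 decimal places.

-8.0887

500 sheep × 2.6932 = 1346.6 copper
1346.6 copper × 0.36224 = 487.792384 hide
487.792384 hide × 0.84601 = 412.67723478784 grain
412.67723478784 grain × 1.192 = 491.91126386710528 sheep
Net change: 491.91126386710528 − 500 = -8.08873613289472 sheep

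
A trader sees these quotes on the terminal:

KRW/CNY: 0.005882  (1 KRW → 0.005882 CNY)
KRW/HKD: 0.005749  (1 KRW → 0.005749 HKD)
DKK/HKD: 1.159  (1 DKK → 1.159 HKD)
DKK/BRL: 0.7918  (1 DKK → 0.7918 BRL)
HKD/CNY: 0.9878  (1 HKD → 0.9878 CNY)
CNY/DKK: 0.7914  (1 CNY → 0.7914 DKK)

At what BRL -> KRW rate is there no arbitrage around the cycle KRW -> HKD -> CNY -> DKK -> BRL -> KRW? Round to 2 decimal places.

281.01

Known legs of the cycle: 0.005749 × 0.9878 × 0.7914 × 0.7918 = 0.003558548373394344
For no arbitrage the full-cycle product must be 1, so the missing rate is 1 / 0.003558548373394344 ≈ 281.0135.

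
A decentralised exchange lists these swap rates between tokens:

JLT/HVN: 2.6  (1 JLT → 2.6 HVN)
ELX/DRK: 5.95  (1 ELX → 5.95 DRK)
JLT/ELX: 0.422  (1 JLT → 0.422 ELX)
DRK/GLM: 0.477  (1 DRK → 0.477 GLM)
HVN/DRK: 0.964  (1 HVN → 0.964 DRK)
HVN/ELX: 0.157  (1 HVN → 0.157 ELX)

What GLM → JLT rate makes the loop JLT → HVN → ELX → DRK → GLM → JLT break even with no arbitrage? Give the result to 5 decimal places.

Known legs of the cycle: 2.6 × 0.157 × 5.95 × 0.477 = 1.15853283
For no arbitrage the full-cycle product must be 1, so the missing rate is 1 / 1.15853283 ≈ 0.8631607.

0.86316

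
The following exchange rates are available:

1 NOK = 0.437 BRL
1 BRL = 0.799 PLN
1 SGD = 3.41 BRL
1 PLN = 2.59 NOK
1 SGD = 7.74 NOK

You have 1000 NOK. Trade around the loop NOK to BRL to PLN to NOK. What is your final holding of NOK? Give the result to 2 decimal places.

904.33

1000 NOK × 0.437 = 437 BRL
437 BRL × 0.799 = 349.163 PLN
349.163 PLN × 2.59 = 904.33217 NOK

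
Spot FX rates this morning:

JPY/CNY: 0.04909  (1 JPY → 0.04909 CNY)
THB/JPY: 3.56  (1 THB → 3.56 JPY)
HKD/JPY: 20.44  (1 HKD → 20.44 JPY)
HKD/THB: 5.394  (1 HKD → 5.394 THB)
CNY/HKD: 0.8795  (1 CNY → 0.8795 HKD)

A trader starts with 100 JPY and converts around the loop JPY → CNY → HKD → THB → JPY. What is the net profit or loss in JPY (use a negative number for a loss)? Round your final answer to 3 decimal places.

100 JPY × 0.04909 = 4.909 CNY
4.909 CNY × 0.8795 = 4.3174655 HKD
4.3174655 HKD × 5.394 = 23.288408907 THB
23.288408907 THB × 3.56 = 82.90673570892 JPY
Net change: 82.90673570892 − 100 = -17.09326429108 JPY

-17.093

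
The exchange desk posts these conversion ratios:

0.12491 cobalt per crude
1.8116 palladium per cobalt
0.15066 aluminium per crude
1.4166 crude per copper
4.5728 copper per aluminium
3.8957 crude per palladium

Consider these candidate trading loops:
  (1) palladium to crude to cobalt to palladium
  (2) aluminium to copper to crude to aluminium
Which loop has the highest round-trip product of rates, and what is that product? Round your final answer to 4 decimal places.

0.9759

(1) 3.8957 × 0.12491 × 1.8116 = 0.88155
(2) 4.5728 × 1.4166 × 0.15066 = 0.97595
Highest is cycle (2) at 0.9759 (≤1, no arbitrage).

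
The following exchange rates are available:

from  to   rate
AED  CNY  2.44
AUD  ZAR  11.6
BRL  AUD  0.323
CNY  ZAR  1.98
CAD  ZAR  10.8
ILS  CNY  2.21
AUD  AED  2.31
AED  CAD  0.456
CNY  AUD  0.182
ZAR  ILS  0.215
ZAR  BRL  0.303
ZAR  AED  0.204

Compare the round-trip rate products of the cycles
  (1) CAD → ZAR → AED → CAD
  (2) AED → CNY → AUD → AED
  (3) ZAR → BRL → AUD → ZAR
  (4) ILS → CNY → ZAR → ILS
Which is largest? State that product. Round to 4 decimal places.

1.1353

(1) 10.8 × 0.204 × 0.456 = 1.00466
(2) 2.44 × 0.182 × 2.31 = 1.02582
(3) 0.303 × 0.323 × 11.6 = 1.13528
(4) 2.21 × 1.98 × 0.215 = 0.94080
Highest is cycle (3) at 1.1353 (>1, arbitrage).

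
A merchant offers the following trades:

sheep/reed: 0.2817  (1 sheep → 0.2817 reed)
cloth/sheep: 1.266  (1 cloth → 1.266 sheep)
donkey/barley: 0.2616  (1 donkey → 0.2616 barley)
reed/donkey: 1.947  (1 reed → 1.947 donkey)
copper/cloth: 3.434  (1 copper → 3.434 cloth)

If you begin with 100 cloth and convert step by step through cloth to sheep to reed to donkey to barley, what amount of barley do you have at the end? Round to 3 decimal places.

100 cloth × 1.266 = 126.6 sheep
126.6 sheep × 0.2817 = 35.66322 reed
35.66322 reed × 1.947 = 69.43628934 donkey
69.43628934 donkey × 0.2616 = 18.164533291344 barley

18.165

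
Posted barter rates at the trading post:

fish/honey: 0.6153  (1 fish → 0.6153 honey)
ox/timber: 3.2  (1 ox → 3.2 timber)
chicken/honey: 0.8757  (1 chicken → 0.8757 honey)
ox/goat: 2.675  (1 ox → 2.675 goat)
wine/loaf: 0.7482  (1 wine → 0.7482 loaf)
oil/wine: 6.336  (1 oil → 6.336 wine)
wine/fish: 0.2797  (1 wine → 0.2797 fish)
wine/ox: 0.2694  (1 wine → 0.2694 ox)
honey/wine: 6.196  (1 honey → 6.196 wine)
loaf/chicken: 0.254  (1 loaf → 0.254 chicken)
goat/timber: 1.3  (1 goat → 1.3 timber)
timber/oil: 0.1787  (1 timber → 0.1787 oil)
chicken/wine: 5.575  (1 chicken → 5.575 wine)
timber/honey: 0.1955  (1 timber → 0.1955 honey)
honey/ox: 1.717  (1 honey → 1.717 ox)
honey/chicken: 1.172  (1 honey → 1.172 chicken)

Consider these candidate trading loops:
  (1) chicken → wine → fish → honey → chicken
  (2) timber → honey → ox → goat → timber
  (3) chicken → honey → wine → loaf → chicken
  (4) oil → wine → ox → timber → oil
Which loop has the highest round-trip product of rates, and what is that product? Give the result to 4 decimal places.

1.1673

(1) 5.575 × 0.2797 × 0.6153 × 1.172 = 1.12448
(2) 0.1955 × 1.717 × 2.675 × 1.3 = 1.16730
(3) 0.8757 × 6.196 × 0.7482 × 0.254 = 1.03114
(4) 6.336 × 0.2694 × 3.2 × 0.1787 = 0.97608
Highest is cycle (2) at 1.1673 (>1, arbitrage).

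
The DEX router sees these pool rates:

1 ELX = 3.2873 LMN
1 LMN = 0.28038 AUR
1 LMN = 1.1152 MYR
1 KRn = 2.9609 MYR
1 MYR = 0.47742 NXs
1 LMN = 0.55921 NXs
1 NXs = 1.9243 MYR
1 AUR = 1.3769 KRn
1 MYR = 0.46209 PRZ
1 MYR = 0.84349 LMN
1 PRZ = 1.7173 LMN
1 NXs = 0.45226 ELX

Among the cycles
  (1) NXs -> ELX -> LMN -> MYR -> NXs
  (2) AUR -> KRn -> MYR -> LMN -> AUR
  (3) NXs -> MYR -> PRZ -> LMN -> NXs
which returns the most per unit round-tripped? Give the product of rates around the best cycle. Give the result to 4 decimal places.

0.9642

(1) 0.45226 × 3.2873 × 1.1152 × 0.47742 = 0.79155
(2) 1.3769 × 2.9609 × 0.84349 × 0.28038 = 0.96417
(3) 1.9243 × 0.46209 × 1.7173 × 0.55921 = 0.85393
Highest is cycle (2) at 0.9642 (≤1, no arbitrage).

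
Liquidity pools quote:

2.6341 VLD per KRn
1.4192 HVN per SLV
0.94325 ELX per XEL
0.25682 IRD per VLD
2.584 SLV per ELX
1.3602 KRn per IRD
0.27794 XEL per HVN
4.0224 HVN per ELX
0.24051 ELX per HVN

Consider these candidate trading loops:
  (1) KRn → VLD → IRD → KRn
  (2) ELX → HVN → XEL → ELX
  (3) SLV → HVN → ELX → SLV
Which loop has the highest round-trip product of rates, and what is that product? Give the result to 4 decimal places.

(1) 2.6341 × 0.25682 × 1.3602 = 0.92016
(2) 4.0224 × 0.27794 × 0.94325 = 1.05454
(3) 1.4192 × 0.24051 × 2.584 = 0.88200
Highest is cycle (2) at 1.0545 (>1, arbitrage).

1.0545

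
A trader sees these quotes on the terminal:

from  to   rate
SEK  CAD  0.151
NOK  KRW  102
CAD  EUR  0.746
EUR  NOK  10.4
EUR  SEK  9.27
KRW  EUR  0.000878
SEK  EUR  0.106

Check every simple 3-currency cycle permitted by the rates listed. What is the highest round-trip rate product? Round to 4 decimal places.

SEK→CAD→EUR→SEK: 0.151 × 0.746 × 9.27 = 1.04423
EUR→NOK→KRW→EUR: 10.4 × 102 × 0.000878 = 0.93138
Maximum is SEK→CAD→EUR→SEK at 1.0442; arbitrage exists.

1.0442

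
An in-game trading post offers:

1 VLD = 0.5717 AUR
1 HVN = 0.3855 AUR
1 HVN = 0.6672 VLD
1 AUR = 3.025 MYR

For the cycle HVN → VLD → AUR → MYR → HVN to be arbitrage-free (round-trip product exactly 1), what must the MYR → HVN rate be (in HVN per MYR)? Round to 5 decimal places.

0.86666

Known legs of the cycle: 0.6672 × 0.5717 × 3.025 = 1.153850676
For no arbitrage the full-cycle product must be 1, so the missing rate is 1 / 1.153850676 ≈ 0.8666633.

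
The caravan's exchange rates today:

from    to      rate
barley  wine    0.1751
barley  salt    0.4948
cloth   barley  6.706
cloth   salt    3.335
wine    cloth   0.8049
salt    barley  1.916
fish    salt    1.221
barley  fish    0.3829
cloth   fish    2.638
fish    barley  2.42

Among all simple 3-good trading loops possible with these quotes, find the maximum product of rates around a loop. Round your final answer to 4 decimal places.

cloth→barley→wine→cloth: 6.706 × 0.1751 × 0.8049 = 0.94513
barley→fish→salt→barley: 0.3829 × 1.221 × 1.916 = 0.89577
Maximum is cloth→barley→wine→cloth at 0.9451; no arbitrage — every cycle loses value.

0.9451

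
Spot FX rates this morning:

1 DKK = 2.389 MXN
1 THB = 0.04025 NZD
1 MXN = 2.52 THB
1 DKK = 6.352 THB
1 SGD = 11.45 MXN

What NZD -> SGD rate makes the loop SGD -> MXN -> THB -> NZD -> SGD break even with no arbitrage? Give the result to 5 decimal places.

Known legs of the cycle: 11.45 × 2.52 × 0.04025 = 1.1613735
For no arbitrage the full-cycle product must be 1, so the missing rate is 1 / 1.1613735 ≈ 0.8610494.

0.86105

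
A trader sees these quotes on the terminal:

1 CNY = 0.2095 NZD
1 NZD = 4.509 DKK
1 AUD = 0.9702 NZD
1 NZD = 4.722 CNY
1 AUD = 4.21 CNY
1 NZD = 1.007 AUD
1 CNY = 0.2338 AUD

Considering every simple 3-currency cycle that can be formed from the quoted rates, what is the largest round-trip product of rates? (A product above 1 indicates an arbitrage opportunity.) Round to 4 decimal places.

CNY→AUD→NZD→CNY: 0.2338 × 0.9702 × 4.722 = 1.07110
CNY→NZD→AUD→CNY: 0.2095 × 1.007 × 4.21 = 0.88817
Maximum is CNY→AUD→NZD→CNY at 1.0711; arbitrage exists.

1.0711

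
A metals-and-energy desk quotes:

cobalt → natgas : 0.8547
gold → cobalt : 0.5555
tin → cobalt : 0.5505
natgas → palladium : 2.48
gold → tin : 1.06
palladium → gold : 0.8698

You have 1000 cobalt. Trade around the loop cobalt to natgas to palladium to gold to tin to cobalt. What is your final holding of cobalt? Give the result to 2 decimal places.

1000 cobalt × 0.8547 = 854.7 natgas
854.7 natgas × 2.48 = 2119.656 palladium
2119.656 palladium × 0.8698 = 1843.6767888 gold
1843.6767888 gold × 1.06 = 1954.297396128 tin
1954.297396128 tin × 0.5505 = 1075.840716568464 cobalt

1075.84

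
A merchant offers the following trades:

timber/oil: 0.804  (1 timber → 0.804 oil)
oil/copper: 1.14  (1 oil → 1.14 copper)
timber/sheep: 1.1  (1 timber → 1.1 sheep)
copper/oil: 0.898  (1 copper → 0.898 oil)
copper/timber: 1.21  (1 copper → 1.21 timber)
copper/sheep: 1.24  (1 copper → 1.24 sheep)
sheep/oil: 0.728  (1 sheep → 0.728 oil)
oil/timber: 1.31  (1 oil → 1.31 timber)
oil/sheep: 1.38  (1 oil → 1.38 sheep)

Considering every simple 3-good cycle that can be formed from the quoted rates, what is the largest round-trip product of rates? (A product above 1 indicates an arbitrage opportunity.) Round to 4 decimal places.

oil→copper→timber→oil: 1.14 × 1.21 × 0.804 = 1.10904
oil→timber→sheep→oil: 1.31 × 1.1 × 0.728 = 1.04905
oil→copper→sheep→oil: 1.14 × 1.24 × 0.728 = 1.02910
Maximum is oil→copper→timber→oil at 1.1090; arbitrage exists.

1.1090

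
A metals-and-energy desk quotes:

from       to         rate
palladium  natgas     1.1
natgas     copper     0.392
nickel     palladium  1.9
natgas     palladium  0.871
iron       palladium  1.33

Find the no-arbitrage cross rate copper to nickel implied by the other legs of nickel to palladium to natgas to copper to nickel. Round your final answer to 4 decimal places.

1.2206

Known legs of the cycle: 1.9 × 1.1 × 0.392 = 0.81928
For no arbitrage the full-cycle product must be 1, so the missing rate is 1 / 0.81928 ≈ 1.220584.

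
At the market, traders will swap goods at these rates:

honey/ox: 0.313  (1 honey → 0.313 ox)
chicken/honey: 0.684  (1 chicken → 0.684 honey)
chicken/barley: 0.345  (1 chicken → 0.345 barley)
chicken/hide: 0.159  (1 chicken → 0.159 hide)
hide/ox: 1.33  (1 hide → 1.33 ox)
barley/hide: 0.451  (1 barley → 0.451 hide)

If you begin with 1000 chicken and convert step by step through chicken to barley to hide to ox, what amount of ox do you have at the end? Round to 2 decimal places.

206.94

1000 chicken × 0.345 = 345 barley
345 barley × 0.451 = 155.595 hide
155.595 hide × 1.33 = 206.94135 ox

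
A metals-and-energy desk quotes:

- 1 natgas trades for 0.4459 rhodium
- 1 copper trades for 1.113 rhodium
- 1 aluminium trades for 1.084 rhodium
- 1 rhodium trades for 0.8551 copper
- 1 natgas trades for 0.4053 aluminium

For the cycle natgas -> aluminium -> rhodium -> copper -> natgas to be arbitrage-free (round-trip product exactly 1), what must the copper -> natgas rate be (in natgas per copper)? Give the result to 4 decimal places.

Known legs of the cycle: 0.4053 × 1.084 × 0.8551 = 0.37568408052
For no arbitrage the full-cycle product must be 1, so the missing rate is 1 / 0.37568408052 ≈ 2.661811.

2.6618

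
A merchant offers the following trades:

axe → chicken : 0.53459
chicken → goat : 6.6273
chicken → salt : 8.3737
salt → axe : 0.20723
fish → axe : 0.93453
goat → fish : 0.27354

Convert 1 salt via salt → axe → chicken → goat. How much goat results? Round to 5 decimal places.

0.73419

1 salt × 0.20723 = 0.20723 axe
0.20723 axe × 0.53459 = 0.1107830857 chicken
0.1107830857 chicken × 6.6273 = 0.73419274385961 goat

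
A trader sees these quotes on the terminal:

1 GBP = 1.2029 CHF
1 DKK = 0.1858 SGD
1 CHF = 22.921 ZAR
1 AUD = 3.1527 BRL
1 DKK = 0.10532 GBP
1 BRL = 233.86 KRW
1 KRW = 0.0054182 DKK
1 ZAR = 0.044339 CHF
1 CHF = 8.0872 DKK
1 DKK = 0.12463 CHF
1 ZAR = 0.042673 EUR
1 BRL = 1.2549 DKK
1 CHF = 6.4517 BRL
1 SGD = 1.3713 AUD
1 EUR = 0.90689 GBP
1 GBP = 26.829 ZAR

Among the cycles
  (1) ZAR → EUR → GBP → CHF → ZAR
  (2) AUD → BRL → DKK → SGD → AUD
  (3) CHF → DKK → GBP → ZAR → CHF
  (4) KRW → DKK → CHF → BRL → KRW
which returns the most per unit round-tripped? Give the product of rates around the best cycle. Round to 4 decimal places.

1.0670

(1) 0.042673 × 0.90689 × 1.2029 × 22.921 = 1.06702
(2) 3.1527 × 1.2549 × 0.1858 × 1.3713 = 1.00802
(3) 8.0872 × 0.10532 × 26.829 × 0.044339 = 1.01321
(4) 0.0054182 × 0.12463 × 6.4517 × 233.86 = 1.01884
Highest is cycle (1) at 1.0670 (>1, arbitrage).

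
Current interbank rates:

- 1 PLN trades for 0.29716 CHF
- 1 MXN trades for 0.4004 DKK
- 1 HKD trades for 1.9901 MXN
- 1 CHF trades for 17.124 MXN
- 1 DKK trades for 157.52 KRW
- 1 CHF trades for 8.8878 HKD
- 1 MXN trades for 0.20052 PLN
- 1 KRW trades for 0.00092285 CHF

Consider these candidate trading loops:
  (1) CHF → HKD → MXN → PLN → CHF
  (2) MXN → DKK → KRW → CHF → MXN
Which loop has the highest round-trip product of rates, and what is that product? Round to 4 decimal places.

1.0539

(1) 8.8878 × 1.9901 × 0.20052 × 0.29716 = 1.05394
(2) 0.4004 × 157.52 × 0.00092285 × 17.124 = 0.99670
Highest is cycle (1) at 1.0539 (>1, arbitrage).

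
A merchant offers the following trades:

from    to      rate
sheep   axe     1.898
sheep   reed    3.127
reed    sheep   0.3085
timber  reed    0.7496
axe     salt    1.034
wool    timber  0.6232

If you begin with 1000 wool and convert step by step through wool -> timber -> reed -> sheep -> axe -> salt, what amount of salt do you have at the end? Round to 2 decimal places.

282.83

1000 wool × 0.6232 = 623.2 timber
623.2 timber × 0.7496 = 467.15072 reed
467.15072 reed × 0.3085 = 144.11599712 sheep
144.11599712 sheep × 1.898 = 273.53216253376 axe
273.53216253376 axe × 1.034 = 282.83225605990784 salt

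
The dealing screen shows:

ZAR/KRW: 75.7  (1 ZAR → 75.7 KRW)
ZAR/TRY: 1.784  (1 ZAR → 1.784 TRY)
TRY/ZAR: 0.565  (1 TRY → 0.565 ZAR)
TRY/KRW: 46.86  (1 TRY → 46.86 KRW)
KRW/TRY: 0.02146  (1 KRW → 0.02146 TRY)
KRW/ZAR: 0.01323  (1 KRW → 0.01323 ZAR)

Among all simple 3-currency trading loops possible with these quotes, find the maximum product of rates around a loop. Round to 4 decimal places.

1.1060

KRW→ZAR→TRY→KRW: 0.01323 × 1.784 × 46.86 = 1.10600
KRW→TRY→ZAR→KRW: 0.02146 × 0.565 × 75.7 = 0.91785
Maximum is KRW→ZAR→TRY→KRW at 1.1060; arbitrage exists.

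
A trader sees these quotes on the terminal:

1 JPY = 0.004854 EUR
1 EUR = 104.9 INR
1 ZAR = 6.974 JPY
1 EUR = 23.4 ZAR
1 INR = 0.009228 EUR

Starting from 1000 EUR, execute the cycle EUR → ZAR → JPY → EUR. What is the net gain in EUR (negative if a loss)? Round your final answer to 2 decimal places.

-207.87

1000 EUR × 23.4 = 23400 ZAR
23400 ZAR × 6.974 = 163191.6 JPY
163191.6 JPY × 0.004854 = 792.1320264 EUR
Net change: 792.1320264 − 1000 = -207.8679736 EUR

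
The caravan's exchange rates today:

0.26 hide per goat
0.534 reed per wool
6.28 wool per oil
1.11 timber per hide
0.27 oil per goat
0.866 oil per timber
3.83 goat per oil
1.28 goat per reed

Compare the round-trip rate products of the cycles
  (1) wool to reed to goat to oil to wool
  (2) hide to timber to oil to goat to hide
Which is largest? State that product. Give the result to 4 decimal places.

1.1590

(1) 0.534 × 1.28 × 0.27 × 6.28 = 1.15898
(2) 1.11 × 0.866 × 3.83 × 0.26 = 0.95722
Highest is cycle (1) at 1.1590 (>1, arbitrage).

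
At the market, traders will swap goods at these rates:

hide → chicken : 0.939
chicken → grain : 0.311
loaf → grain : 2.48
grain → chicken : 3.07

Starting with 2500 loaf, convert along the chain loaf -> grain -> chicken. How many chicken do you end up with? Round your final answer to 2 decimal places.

2500 loaf × 2.48 = 6200 grain
6200 grain × 3.07 = 19034 chicken

19034.00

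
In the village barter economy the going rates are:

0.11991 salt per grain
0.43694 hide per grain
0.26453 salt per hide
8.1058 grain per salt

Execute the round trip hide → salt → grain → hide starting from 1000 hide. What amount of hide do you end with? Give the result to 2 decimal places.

1000 hide × 0.26453 = 264.53 salt
264.53 salt × 8.1058 = 2144.227274 grain
2144.227274 grain × 0.43694 = 936.89866510156 hide

936.90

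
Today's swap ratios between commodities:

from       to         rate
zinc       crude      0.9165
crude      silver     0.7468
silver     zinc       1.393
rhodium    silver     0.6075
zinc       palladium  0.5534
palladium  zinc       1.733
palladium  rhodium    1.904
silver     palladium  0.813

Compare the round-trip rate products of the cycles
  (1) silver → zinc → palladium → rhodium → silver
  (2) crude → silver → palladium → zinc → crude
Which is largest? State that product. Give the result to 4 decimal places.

(1) 1.393 × 0.5534 × 1.904 × 0.6075 = 0.89167
(2) 0.7468 × 0.813 × 1.733 × 0.9165 = 0.96433
Highest is cycle (2) at 0.9643 (≤1, no arbitrage).

0.9643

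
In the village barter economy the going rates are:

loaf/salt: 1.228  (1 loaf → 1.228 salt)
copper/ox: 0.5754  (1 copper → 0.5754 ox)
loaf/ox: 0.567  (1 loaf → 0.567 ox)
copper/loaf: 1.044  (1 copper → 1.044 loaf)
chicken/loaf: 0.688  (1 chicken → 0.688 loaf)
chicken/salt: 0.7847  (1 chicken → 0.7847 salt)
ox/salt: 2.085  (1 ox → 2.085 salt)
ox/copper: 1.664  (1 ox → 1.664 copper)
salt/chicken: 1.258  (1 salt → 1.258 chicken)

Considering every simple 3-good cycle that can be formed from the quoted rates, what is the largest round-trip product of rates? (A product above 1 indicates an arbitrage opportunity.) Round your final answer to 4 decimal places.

salt→chicken→loaf→salt: 1.258 × 0.688 × 1.228 = 1.06284
copper→loaf→ox→copper: 1.044 × 0.567 × 1.664 = 0.98500
Maximum is salt→chicken→loaf→salt at 1.0628; arbitrage exists.

1.0628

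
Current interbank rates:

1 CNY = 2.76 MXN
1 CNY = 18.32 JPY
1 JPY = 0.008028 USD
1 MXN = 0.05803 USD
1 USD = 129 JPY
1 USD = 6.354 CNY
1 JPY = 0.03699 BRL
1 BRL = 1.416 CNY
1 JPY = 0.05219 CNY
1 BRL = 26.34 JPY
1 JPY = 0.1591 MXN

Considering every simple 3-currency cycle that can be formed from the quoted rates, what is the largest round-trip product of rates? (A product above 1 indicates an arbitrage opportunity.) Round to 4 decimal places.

MXN→USD→JPY→MXN: 0.05803 × 129 × 0.1591 = 1.19100
MXN→USD→CNY→MXN: 0.05803 × 6.354 × 2.76 = 1.01767
BRL→CNY→JPY→BRL: 1.416 × 18.32 × 0.03699 = 0.95956
CNY→JPY→USD→CNY: 18.32 × 0.008028 × 6.354 = 0.93450
Maximum is MXN→USD→JPY→MXN at 1.1910; arbitrage exists.

1.1910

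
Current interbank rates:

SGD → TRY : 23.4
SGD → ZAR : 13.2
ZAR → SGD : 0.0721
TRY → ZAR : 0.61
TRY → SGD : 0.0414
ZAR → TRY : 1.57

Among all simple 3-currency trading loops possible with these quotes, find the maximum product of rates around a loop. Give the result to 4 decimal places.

1.0292

TRY→ZAR→SGD→TRY: 0.61 × 0.0721 × 23.4 = 1.02916
TRY→SGD→ZAR→TRY: 0.0414 × 13.2 × 1.57 = 0.85797
Maximum is TRY→ZAR→SGD→TRY at 1.0292; arbitrage exists.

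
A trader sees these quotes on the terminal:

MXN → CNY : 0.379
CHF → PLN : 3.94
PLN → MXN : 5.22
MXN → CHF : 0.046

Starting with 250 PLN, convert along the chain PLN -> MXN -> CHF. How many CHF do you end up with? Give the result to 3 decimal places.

250 PLN × 5.22 = 1305 MXN
1305 MXN × 0.046 = 60.03 CHF

60.030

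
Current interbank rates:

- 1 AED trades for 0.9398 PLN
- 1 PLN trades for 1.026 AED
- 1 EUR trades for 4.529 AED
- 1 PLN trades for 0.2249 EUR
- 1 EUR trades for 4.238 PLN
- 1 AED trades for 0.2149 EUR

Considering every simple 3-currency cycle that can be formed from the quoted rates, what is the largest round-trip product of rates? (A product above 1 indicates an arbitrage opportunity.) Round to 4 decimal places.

PLN→EUR→AED→PLN: 0.2249 × 4.529 × 0.9398 = 0.95725
PLN→AED→EUR→PLN: 1.026 × 0.2149 × 4.238 = 0.93443
Maximum is PLN→EUR→AED→PLN at 0.9573; no arbitrage — every cycle loses value.

0.9573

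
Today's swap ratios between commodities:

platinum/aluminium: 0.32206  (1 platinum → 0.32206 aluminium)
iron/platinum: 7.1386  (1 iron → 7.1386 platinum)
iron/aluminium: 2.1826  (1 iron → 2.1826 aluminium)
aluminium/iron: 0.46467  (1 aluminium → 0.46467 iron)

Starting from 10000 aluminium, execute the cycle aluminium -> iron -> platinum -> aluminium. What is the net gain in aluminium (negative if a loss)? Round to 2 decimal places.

683.03

10000 aluminium × 0.46467 = 4646.7 iron
4646.7 iron × 7.1386 = 33170.93262 platinum
33170.93262 platinum × 0.32206 = 10683.0305595972 aluminium
Net change: 10683.0305595972 − 10000 = 683.0305595972 aluminium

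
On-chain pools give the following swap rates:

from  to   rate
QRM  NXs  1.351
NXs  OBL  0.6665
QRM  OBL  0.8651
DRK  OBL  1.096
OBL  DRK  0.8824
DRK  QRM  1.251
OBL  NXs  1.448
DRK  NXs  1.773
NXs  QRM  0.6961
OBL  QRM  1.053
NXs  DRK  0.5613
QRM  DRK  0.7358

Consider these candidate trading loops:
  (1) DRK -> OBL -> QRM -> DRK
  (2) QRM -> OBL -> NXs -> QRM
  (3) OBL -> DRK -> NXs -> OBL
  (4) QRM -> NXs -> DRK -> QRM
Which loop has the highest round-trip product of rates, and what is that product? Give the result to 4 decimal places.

(1) 1.096 × 1.053 × 0.7358 = 0.84918
(2) 0.8651 × 1.448 × 0.6961 = 0.87198
(3) 0.8824 × 1.773 × 0.6665 = 1.04274
(4) 1.351 × 0.5613 × 1.251 = 0.94865
Highest is cycle (3) at 1.0427 (>1, arbitrage).

1.0427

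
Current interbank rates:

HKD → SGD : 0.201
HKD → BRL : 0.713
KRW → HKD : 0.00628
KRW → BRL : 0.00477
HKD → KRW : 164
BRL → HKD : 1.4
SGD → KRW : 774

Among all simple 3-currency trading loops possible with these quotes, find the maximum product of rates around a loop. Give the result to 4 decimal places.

1.0952

HKD→KRW→BRL→HKD: 164 × 0.00477 × 1.4 = 1.09519
HKD→SGD→KRW→HKD: 0.201 × 774 × 0.00628 = 0.97700
Maximum is HKD→KRW→BRL→HKD at 1.0952; arbitrage exists.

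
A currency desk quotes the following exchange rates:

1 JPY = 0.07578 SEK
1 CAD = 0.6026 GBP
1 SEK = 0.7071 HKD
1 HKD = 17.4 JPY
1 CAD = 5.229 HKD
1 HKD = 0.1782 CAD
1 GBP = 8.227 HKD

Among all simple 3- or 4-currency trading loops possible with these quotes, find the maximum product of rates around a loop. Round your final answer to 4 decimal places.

JPY→SEK→HKD→JPY: 0.07578 × 0.7071 × 17.4 = 0.93236
GBP→HKD→CAD→GBP: 8.227 × 0.1782 × 0.6026 = 0.88344
Maximum is JPY→SEK→HKD→JPY at 0.9324; no arbitrage — every cycle loses value.

0.9324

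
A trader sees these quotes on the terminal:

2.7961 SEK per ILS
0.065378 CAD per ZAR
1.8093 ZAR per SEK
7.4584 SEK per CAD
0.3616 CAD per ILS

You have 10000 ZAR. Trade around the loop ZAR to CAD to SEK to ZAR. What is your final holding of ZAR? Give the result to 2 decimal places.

10000 ZAR × 0.065378 = 653.78 CAD
653.78 CAD × 7.4584 = 4876.152752 SEK
4876.152752 SEK × 1.8093 = 8822.4231741936 ZAR

8822.42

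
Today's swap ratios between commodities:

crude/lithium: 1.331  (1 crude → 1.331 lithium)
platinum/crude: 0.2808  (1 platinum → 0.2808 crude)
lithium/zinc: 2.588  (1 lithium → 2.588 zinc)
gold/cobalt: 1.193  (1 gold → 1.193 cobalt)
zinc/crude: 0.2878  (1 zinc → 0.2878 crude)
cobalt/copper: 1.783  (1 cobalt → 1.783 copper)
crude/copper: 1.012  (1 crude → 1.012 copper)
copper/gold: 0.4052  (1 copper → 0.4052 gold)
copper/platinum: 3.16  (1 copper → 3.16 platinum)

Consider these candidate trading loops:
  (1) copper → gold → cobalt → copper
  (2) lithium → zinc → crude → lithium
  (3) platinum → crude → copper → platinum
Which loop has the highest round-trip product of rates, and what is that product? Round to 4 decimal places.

(1) 0.4052 × 1.193 × 1.783 = 0.86191
(2) 2.588 × 0.2878 × 1.331 = 0.99136
(3) 0.2808 × 1.012 × 3.16 = 0.89798
Highest is cycle (2) at 0.9914 (≤1, no arbitrage).

0.9914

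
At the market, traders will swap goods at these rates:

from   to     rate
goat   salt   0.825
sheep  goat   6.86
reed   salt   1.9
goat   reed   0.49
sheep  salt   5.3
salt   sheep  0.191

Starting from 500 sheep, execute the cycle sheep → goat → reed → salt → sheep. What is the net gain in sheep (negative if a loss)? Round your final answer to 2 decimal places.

500 sheep × 6.86 = 3430 goat
3430 goat × 0.49 = 1680.7 reed
1680.7 reed × 1.9 = 3193.33 salt
3193.33 salt × 0.191 = 609.92603 sheep
Net change: 609.92603 − 500 = 109.92603 sheep

109.93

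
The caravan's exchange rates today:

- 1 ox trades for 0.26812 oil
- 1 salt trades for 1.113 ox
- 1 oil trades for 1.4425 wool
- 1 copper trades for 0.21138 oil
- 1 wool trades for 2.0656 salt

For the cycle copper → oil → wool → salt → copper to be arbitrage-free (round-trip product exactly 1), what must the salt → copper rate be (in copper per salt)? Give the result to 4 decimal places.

1.5877

Known legs of the cycle: 0.21138 × 1.4425 × 2.0656 = 0.62983376664
For no arbitrage the full-cycle product must be 1, so the missing rate is 1 / 0.62983376664 ≈ 1.587721.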